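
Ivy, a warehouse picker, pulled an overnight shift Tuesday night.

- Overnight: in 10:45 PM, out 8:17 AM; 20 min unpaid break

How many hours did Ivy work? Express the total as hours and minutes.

Overnight: 10:45 PM → midnight = 1 h 15 min; midnight → 8:17 AM = 8 h 17 min; span 9 h 32 min; less 20 min break → 9 h 12 min

9 h 12 min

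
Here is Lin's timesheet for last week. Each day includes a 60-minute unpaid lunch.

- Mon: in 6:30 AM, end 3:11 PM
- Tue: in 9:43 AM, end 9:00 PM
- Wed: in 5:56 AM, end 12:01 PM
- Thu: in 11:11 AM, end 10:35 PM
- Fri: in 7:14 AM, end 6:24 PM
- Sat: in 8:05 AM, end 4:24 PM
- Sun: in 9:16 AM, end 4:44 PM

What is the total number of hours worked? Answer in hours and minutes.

57 h 24 min

Mon: 6:30 AM–3:11 PM = 8 h 41 min; less 60 min break → 7 h 41 min
Tue: 9:43 AM–9:00 PM = 11 h 17 min; less 60 min break → 10 h 17 min
Wed: 5:56 AM–12:01 PM = 6 h 5 min; less 60 min break → 5 h 5 min
Thu: 11:11 AM–10:35 PM = 11 h 24 min; less 60 min break → 10 h 24 min
Fri: 7:14 AM–6:24 PM = 11 h 10 min; less 60 min break → 10 h 10 min
Sat: 8:05 AM–4:24 PM = 8 h 19 min; less 60 min break → 7 h 19 min
Sun: 9:16 AM–4:44 PM = 7 h 28 min; less 60 min break → 6 h 28 min
Total: 7 h 41 min + 10 h 17 min + 5 h 5 min + 10 h 24 min + 10 h 10 min + 7 h 19 min + 6 h 28 min = 57 h 24 min.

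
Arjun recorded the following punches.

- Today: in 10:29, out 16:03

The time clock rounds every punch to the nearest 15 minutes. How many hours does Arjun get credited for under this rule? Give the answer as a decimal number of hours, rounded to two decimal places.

Today: in 10:29→10:30, out 16:03→16:00; 5 h 30 min

5.50 hours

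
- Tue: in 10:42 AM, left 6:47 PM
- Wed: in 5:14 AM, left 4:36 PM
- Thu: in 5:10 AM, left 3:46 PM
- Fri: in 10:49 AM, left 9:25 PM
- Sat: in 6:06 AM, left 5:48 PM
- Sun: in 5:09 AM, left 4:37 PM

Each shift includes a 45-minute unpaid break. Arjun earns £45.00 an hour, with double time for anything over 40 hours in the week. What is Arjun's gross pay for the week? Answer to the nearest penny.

Tue: 10:42 AM–6:47 PM = 8 h 5 min; less 45 min break → 7 h 20 min
Wed: 5:14 AM–4:36 PM = 11 h 22 min; less 45 min break → 10 h 37 min
Thu: 5:10 AM–3:46 PM = 10 h 36 min; less 45 min break → 9 h 51 min
Fri: 10:49 AM–9:25 PM = 10 h 36 min; less 45 min break → 9 h 51 min
Sat: 6:06 AM–5:48 PM = 11 h 42 min; less 45 min break → 10 h 57 min
Sun: 5:09 AM–4:37 PM = 11 h 28 min; less 45 min break → 10 h 43 min
Total worked: 59 h 19 min = 3559 min.
Regular 40 h 0 min = 2400 min at £45.00/h; overtime 19 h 19 min = 1159 min at £90.00/h.
Pay = (2400 × £45.00 + 1159 × £90.00) ÷ 60 = £3538.50.

£3538.50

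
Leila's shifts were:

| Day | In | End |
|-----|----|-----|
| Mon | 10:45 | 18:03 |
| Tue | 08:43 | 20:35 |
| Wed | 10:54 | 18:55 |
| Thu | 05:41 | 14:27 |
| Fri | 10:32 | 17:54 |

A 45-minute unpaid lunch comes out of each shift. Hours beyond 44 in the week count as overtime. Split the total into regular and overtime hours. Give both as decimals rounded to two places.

Mon: 10:45–18:03 = 7 h 18 min; less 45 min break → 6 h 33 min
Tue: 08:43–20:35 = 11 h 52 min; less 45 min break → 11 h 7 min
Wed: 10:54–18:55 = 8 h 1 min; less 45 min break → 7 h 16 min
Thu: 05:41–14:27 = 8 h 46 min; less 45 min break → 8 h 1 min
Fri: 10:32–17:54 = 7 h 22 min; less 45 min break → 6 h 37 min
Total worked: 39 h 34 min = 39.57 h.
Threshold 44 h → overtime 0 h 0 min, regular 39 h 34 min.

Regular 39.57 hours, overtime 0.00 hours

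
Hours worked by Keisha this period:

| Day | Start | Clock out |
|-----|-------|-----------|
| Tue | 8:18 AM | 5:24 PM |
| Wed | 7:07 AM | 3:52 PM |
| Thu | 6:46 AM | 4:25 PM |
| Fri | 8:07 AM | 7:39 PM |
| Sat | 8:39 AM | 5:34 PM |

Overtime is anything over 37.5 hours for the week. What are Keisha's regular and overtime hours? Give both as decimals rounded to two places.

Tue: 8:18 AM–5:24 PM = 9 h 6 min
Wed: 7:07 AM–3:52 PM = 8 h 45 min
Thu: 6:46 AM–4:25 PM = 9 h 39 min
Fri: 8:07 AM–7:39 PM = 11 h 32 min
Sat: 8:39 AM–5:34 PM = 8 h 55 min
Total worked: 47 h 57 min = 47.95 h.
Threshold 37.5 h → overtime 10 h 27 min, regular 37 h 30 min.

Regular 37.50 hours, overtime 10.45 hours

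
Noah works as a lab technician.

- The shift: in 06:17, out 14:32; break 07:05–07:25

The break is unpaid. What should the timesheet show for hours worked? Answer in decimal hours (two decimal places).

7.92 hours

The shift: 06:17–14:32 = 8 h 15 min; less 20 min break → 7 h 55 min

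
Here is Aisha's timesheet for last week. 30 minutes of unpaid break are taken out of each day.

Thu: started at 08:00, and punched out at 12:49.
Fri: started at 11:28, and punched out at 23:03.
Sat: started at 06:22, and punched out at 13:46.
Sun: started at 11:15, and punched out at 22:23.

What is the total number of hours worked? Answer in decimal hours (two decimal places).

Thu: 08:00–12:49 = 4 h 49 min; less 30 min break → 4 h 19 min
Fri: 11:28–23:03 = 11 h 35 min; less 30 min break → 11 h 5 min
Sat: 06:22–13:46 = 7 h 24 min; less 30 min break → 6 h 54 min
Sun: 11:15–22:23 = 11 h 8 min; less 30 min break → 10 h 38 min
Total: 4 h 19 min + 11 h 5 min + 6 h 54 min + 10 h 38 min = 32 h 56 min.

32.93 hours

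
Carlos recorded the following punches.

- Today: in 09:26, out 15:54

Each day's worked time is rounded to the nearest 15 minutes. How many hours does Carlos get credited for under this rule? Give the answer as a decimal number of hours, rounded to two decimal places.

Today: 09:26–15:54 = 6 h 28 min → rounds to 6 h 30 min

6.50 hours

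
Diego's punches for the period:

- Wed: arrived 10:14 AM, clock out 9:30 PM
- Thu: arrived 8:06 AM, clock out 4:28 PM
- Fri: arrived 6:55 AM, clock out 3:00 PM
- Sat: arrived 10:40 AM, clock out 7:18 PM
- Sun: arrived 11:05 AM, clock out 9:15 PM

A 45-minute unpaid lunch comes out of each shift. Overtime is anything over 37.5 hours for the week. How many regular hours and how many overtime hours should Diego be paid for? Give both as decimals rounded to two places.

Wed: 10:14 AM–9:30 PM = 11 h 16 min; less 45 min break → 10 h 31 min
Thu: 8:06 AM–4:28 PM = 8 h 22 min; less 45 min break → 7 h 37 min
Fri: 6:55 AM–3:00 PM = 8 h 5 min; less 45 min break → 7 h 20 min
Sat: 10:40 AM–7:18 PM = 8 h 38 min; less 45 min break → 7 h 53 min
Sun: 11:05 AM–9:15 PM = 10 h 10 min; less 45 min break → 9 h 25 min
Total worked: 42 h 46 min = 42.77 h.
Threshold 37.5 h → overtime 5 h 16 min, regular 37 h 30 min.

Regular 37.50 hours, overtime 5.27 hours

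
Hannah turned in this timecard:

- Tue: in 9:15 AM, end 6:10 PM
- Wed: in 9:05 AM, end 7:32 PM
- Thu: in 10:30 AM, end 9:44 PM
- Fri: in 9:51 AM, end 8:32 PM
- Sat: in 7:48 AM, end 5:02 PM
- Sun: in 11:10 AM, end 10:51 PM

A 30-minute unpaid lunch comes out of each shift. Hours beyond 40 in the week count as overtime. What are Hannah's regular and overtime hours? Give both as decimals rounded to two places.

Regular 40.00 hours, overtime 19.20 hours

Tue: 9:15 AM–6:10 PM = 8 h 55 min; less 30 min break → 8 h 25 min
Wed: 9:05 AM–7:32 PM = 10 h 27 min; less 30 min break → 9 h 57 min
Thu: 10:30 AM–9:44 PM = 11 h 14 min; less 30 min break → 10 h 44 min
Fri: 9:51 AM–8:32 PM = 10 h 41 min; less 30 min break → 10 h 11 min
Sat: 7:48 AM–5:02 PM = 9 h 14 min; less 30 min break → 8 h 44 min
Sun: 11:10 AM–10:51 PM = 11 h 41 min; less 30 min break → 11 h 11 min
Total worked: 59 h 12 min = 59.20 h.
Threshold 40 h → overtime 19 h 12 min, regular 40 h 0 min.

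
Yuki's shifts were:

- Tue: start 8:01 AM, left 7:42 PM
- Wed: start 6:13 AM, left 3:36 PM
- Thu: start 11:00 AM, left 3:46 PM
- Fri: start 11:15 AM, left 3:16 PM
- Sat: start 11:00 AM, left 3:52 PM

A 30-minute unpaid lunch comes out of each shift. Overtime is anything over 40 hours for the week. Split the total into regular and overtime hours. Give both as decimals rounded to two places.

Tue: 8:01 AM–7:42 PM = 11 h 41 min; less 30 min break → 11 h 11 min
Wed: 6:13 AM–3:36 PM = 9 h 23 min; less 30 min break → 8 h 53 min
Thu: 11:00 AM–3:46 PM = 4 h 46 min; less 30 min break → 4 h 16 min
Fri: 11:15 AM–3:16 PM = 4 h 1 min; less 30 min break → 3 h 31 min
Sat: 11:00 AM–3:52 PM = 4 h 52 min; less 30 min break → 4 h 22 min
Total worked: 32 h 13 min = 32.22 h.
Threshold 40 h → overtime 0 h 0 min, regular 32 h 13 min.

Regular 32.22 hours, overtime 0.00 hours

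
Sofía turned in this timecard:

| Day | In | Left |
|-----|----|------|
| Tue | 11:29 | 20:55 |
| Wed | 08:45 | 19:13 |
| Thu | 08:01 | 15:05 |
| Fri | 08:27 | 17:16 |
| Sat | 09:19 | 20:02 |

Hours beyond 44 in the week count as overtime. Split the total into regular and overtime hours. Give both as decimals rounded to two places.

Tue: 11:29–20:55 = 9 h 26 min
Wed: 08:45–19:13 = 10 h 28 min
Thu: 08:01–15:05 = 7 h 4 min
Fri: 08:27–17:16 = 8 h 49 min
Sat: 09:19–20:02 = 10 h 43 min
Total worked: 46 h 30 min = 46.50 h.
Threshold 44 h → overtime 2 h 30 min, regular 44 h 0 min.

Regular 44.00 hours, overtime 2.50 hours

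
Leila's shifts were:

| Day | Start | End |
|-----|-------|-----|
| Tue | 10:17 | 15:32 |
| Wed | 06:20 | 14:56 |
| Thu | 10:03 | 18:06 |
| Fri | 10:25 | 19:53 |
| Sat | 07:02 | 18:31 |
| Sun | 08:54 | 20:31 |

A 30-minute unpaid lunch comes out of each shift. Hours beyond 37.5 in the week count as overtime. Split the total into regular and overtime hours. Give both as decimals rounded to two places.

Regular 37.50 hours, overtime 13.97 hours

Tue: 10:17–15:32 = 5 h 15 min; less 30 min break → 4 h 45 min
Wed: 06:20–14:56 = 8 h 36 min; less 30 min break → 8 h 6 min
Thu: 10:03–18:06 = 8 h 3 min; less 30 min break → 7 h 33 min
Fri: 10:25–19:53 = 9 h 28 min; less 30 min break → 8 h 58 min
Sat: 07:02–18:31 = 11 h 29 min; less 30 min break → 10 h 59 min
Sun: 08:54–20:31 = 11 h 37 min; less 30 min break → 11 h 7 min
Total worked: 51 h 28 min = 51.47 h.
Threshold 37.5 h → overtime 13 h 58 min, regular 37 h 30 min.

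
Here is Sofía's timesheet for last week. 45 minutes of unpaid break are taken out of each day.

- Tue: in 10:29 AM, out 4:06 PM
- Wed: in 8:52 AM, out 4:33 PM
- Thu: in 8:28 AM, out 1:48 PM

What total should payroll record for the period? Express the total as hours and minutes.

Tue: 10:29 AM–4:06 PM = 5 h 37 min; less 45 min break → 4 h 52 min
Wed: 8:52 AM–4:33 PM = 7 h 41 min; less 45 min break → 6 h 56 min
Thu: 8:28 AM–1:48 PM = 5 h 20 min; less 45 min break → 4 h 35 min
Total: 4 h 52 min + 6 h 56 min + 4 h 35 min = 16 h 23 min.

16 h 23 min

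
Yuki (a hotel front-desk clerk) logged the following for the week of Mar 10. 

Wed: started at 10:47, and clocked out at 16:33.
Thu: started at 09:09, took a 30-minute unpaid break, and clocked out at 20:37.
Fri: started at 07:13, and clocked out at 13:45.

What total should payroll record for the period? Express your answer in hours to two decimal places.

23.27 hours

Wed: 10:47–16:33 = 5 h 46 min
Thu: 09:09–20:37 = 11 h 28 min; less 30 min break → 10 h 58 min
Fri: 07:13–13:45 = 6 h 32 min
Total: 5 h 46 min + 10 h 58 min + 6 h 32 min = 23 h 16 min.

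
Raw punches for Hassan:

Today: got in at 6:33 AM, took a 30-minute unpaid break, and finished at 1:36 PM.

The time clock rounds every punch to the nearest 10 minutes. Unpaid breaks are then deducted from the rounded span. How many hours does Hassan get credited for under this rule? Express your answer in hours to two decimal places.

Today: in 6:33 AM→6:30 AM, out 1:36 PM→1:40 PM; 7 h 10 min − 30 min = 6 h 40 min

6.67 hours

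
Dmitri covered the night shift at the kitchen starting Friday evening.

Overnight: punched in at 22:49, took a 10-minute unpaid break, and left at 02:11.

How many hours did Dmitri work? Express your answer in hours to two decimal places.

Overnight: 22:49 → midnight = 1 h 11 min; midnight → 02:11 = 2 h 11 min; span 3 h 22 min; less 10 min break → 3 h 12 min

3.20 hours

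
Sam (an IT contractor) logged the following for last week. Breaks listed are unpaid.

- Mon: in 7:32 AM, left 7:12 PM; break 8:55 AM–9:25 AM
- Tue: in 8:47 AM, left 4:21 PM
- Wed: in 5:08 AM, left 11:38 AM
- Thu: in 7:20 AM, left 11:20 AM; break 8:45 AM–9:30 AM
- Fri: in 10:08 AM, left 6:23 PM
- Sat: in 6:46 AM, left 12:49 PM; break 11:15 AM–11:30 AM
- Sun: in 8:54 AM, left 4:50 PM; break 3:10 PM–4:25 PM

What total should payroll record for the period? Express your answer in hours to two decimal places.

49.22 hours

Mon: 7:32 AM–7:12 PM = 11 h 40 min; less 30 min break → 11 h 10 min
Tue: 8:47 AM–4:21 PM = 7 h 34 min
Wed: 5:08 AM–11:38 AM = 6 h 30 min
Thu: 7:20 AM–11:20 AM = 4 h 0 min; less 45 min break → 3 h 15 min
Fri: 10:08 AM–6:23 PM = 8 h 15 min
Sat: 6:46 AM–12:49 PM = 6 h 3 min; less 15 min break → 5 h 48 min
Sun: 8:54 AM–4:50 PM = 7 h 56 min; less 75 min break → 6 h 41 min
Total: 11 h 10 min + 7 h 34 min + 6 h 30 min + 3 h 15 min + 8 h 15 min + 5 h 48 min + 6 h 41 min = 49 h 13 min.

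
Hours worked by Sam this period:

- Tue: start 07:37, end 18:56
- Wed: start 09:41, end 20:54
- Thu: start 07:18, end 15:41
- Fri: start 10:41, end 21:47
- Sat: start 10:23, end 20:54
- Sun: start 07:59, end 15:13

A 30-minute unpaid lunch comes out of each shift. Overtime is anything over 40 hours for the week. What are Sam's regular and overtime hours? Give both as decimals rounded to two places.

Regular 40.00 hours, overtime 16.77 hours

Tue: 07:37–18:56 = 11 h 19 min; less 30 min break → 10 h 49 min
Wed: 09:41–20:54 = 11 h 13 min; less 30 min break → 10 h 43 min
Thu: 07:18–15:41 = 8 h 23 min; less 30 min break → 7 h 53 min
Fri: 10:41–21:47 = 11 h 6 min; less 30 min break → 10 h 36 min
Sat: 10:23–20:54 = 10 h 31 min; less 30 min break → 10 h 1 min
Sun: 07:59–15:13 = 7 h 14 min; less 30 min break → 6 h 44 min
Total worked: 56 h 46 min = 56.77 h.
Threshold 40 h → overtime 16 h 46 min, regular 40 h 0 min.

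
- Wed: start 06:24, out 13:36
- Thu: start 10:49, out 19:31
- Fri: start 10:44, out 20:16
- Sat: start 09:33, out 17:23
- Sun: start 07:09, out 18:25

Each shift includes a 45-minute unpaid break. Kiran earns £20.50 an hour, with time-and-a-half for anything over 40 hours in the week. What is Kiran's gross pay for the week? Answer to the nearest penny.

Wed: 06:24–13:36 = 7 h 12 min; less 45 min break → 6 h 27 min
Thu: 10:49–19:31 = 8 h 42 min; less 45 min break → 7 h 57 min
Fri: 10:44–20:16 = 9 h 32 min; less 45 min break → 8 h 47 min
Sat: 09:33–17:23 = 7 h 50 min; less 45 min break → 7 h 5 min
Sun: 07:09–18:25 = 11 h 16 min; less 45 min break → 10 h 31 min
Total worked: 40 h 47 min = 2447 min.
Regular 40 h 0 min = 2400 min at £20.50/h; overtime 0 h 47 min = 47 min at £30.75/h.
Pay = (2400 × £20.50 + 47 × £30.75) ÷ 60 = £844.09.

£844.09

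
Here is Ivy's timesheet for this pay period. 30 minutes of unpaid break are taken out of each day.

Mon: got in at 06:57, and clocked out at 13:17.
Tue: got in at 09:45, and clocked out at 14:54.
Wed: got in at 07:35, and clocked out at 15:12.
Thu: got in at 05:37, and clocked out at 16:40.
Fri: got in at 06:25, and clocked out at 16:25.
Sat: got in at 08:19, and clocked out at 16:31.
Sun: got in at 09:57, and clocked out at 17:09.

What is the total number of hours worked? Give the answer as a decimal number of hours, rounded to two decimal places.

52.05 hours

Mon: 06:57–13:17 = 6 h 20 min; less 30 min break → 5 h 50 min
Tue: 09:45–14:54 = 5 h 9 min; less 30 min break → 4 h 39 min
Wed: 07:35–15:12 = 7 h 37 min; less 30 min break → 7 h 7 min
Thu: 05:37–16:40 = 11 h 3 min; less 30 min break → 10 h 33 min
Fri: 06:25–16:25 = 10 h 0 min; less 30 min break → 9 h 30 min
Sat: 08:19–16:31 = 8 h 12 min; less 30 min break → 7 h 42 min
Sun: 09:57–17:09 = 7 h 12 min; less 30 min break → 6 h 42 min
Total: 5 h 50 min + 4 h 39 min + 7 h 7 min + 10 h 33 min + 9 h 30 min + 7 h 42 min + 6 h 42 min = 52 h 3 min.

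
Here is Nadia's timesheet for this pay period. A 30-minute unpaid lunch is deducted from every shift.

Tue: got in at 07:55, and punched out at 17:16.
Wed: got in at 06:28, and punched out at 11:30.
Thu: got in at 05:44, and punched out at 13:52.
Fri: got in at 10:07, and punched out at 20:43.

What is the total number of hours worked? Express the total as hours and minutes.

Tue: 07:55–17:16 = 9 h 21 min; less 30 min break → 8 h 51 min
Wed: 06:28–11:30 = 5 h 2 min; less 30 min break → 4 h 32 min
Thu: 05:44–13:52 = 8 h 8 min; less 30 min break → 7 h 38 min
Fri: 10:07–20:43 = 10 h 36 min; less 30 min break → 10 h 6 min
Total: 8 h 51 min + 4 h 32 min + 7 h 38 min + 10 h 6 min = 31 h 7 min.

31 h 7 min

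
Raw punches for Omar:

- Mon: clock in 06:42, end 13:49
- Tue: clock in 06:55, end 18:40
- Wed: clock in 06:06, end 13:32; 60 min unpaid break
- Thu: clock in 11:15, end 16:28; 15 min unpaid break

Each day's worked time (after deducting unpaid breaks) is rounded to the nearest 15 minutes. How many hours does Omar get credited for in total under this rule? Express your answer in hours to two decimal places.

30.25 hours

Mon: 06:42–13:49 = 7 h 7 min → rounds to 7 h 0 min
Tue: 06:55–18:40 = 11 h 45 min → rounds to 11 h 45 min
Wed: 06:06–13:32 = 7 h 26 min − 60 min = 6 h 26 min → rounds to 6 h 30 min
Thu: 11:15–16:28 = 5 h 13 min − 15 min = 4 h 58 min → rounds to 5 h 0 min
Total credited: 30 h 15 min.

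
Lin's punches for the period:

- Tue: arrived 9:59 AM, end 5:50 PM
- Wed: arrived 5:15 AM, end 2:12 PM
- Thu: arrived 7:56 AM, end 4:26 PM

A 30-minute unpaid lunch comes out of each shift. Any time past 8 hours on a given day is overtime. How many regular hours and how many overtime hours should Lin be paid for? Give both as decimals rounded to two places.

Regular 23.35 hours, overtime 0.45 hours

Tue: 9:59 AM–5:50 PM = 7 h 51 min; less 30 min break → 7 h 21 min
Wed: 5:15 AM–2:12 PM = 8 h 57 min; less 30 min break → 8 h 27 min
Thu: 7:56 AM–4:26 PM = 8 h 30 min; less 30 min break → 8 h 0 min
Tue reg 7 h 21 min / OT 0 h 0 min; Wed reg 8 h 0 min / OT 0 h 27 min; Thu reg 8 h 0 min / OT 0 h 0 min.
Totals: regular 23 h 21 min, overtime 0 h 27 min.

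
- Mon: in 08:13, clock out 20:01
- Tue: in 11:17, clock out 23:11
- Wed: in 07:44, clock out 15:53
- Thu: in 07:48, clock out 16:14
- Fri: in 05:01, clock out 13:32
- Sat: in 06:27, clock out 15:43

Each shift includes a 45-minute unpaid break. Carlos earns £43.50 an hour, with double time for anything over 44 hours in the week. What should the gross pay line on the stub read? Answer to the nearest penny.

Mon: 08:13–20:01 = 11 h 48 min; less 45 min break → 11 h 3 min
Tue: 11:17–23:11 = 11 h 54 min; less 45 min break → 11 h 9 min
Wed: 07:44–15:53 = 8 h 9 min; less 45 min break → 7 h 24 min
Thu: 07:48–16:14 = 8 h 26 min; less 45 min break → 7 h 41 min
Fri: 05:01–13:32 = 8 h 31 min; less 45 min break → 7 h 46 min
Sat: 06:27–15:43 = 9 h 16 min; less 45 min break → 8 h 31 min
Total worked: 53 h 34 min = 3214 min.
Regular 44 h 0 min = 2640 min at £43.50/h; overtime 9 h 34 min = 574 min at £87.00/h.
Pay = (2640 × £43.50 + 574 × £87.00) ÷ 60 = £2746.30.

£2746.30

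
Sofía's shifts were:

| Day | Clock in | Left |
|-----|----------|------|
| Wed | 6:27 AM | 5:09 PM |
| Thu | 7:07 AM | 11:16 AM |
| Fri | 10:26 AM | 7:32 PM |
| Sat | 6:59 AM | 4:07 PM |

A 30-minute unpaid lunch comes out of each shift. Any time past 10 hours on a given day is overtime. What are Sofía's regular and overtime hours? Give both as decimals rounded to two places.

Regular 30.88 hours, overtime 0.20 hours

Wed: 6:27 AM–5:09 PM = 10 h 42 min; less 30 min break → 10 h 12 min
Thu: 7:07 AM–11:16 AM = 4 h 9 min; less 30 min break → 3 h 39 min
Fri: 10:26 AM–7:32 PM = 9 h 6 min; less 30 min break → 8 h 36 min
Sat: 6:59 AM–4:07 PM = 9 h 8 min; less 30 min break → 8 h 38 min
Wed reg 10 h 0 min / OT 0 h 12 min; Thu reg 3 h 39 min / OT 0 h 0 min; Fri reg 8 h 36 min / OT 0 h 0 min; Sat reg 8 h 38 min / OT 0 h 0 min.
Totals: regular 30 h 53 min, overtime 0 h 12 min.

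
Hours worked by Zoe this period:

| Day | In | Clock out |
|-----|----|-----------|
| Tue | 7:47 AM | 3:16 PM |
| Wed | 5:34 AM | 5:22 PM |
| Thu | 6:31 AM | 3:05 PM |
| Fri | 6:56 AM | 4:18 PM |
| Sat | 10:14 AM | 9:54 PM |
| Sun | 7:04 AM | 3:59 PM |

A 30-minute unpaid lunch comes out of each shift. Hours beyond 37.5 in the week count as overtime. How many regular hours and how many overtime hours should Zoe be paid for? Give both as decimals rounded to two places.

Regular 37.50 hours, overtime 17.30 hours

Tue: 7:47 AM–3:16 PM = 7 h 29 min; less 30 min break → 6 h 59 min
Wed: 5:34 AM–5:22 PM = 11 h 48 min; less 30 min break → 11 h 18 min
Thu: 6:31 AM–3:05 PM = 8 h 34 min; less 30 min break → 8 h 4 min
Fri: 6:56 AM–4:18 PM = 9 h 22 min; less 30 min break → 8 h 52 min
Sat: 10:14 AM–9:54 PM = 11 h 40 min; less 30 min break → 11 h 10 min
Sun: 7:04 AM–3:59 PM = 8 h 55 min; less 30 min break → 8 h 25 min
Total worked: 54 h 48 min = 54.80 h.
Threshold 37.5 h → overtime 17 h 18 min, regular 37 h 30 min.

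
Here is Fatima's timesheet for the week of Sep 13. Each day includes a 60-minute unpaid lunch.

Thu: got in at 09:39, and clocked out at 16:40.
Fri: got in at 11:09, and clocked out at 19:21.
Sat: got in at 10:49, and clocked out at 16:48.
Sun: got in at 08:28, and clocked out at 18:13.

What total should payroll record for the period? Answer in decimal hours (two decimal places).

Thu: 09:39–16:40 = 7 h 1 min; less 60 min break → 6 h 1 min
Fri: 11:09–19:21 = 8 h 12 min; less 60 min break → 7 h 12 min
Sat: 10:49–16:48 = 5 h 59 min; less 60 min break → 4 h 59 min
Sun: 08:28–18:13 = 9 h 45 min; less 60 min break → 8 h 45 min
Total: 6 h 1 min + 7 h 12 min + 4 h 59 min + 8 h 45 min = 26 h 57 min.

26.95 hours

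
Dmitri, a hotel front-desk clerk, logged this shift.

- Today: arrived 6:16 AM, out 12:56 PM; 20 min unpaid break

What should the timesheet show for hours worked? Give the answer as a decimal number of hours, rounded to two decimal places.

Today: 6:16 AM–12:56 PM = 6 h 40 min; less 20 min break → 6 h 20 min

6.33 hours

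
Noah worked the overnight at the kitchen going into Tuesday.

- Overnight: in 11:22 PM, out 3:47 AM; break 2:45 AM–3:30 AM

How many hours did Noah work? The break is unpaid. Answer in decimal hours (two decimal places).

Overnight: 11:22 PM → midnight = 0 h 38 min; midnight → 3:47 AM = 3 h 47 min; span 4 h 25 min; less 45 min break → 3 h 40 min

3.67 hours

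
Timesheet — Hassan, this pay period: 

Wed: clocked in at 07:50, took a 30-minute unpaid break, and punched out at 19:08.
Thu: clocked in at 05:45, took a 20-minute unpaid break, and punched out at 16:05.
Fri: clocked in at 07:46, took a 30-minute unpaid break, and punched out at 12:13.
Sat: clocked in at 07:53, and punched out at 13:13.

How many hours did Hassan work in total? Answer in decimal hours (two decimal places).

30.08 hours

Wed: 07:50–19:08 = 11 h 18 min; less 30 min break → 10 h 48 min
Thu: 05:45–16:05 = 10 h 20 min; less 20 min break → 10 h 0 min
Fri: 07:46–12:13 = 4 h 27 min; less 30 min break → 3 h 57 min
Sat: 07:53–13:13 = 5 h 20 min
Total: 10 h 48 min + 10 h 0 min + 3 h 57 min + 5 h 20 min = 30 h 5 min.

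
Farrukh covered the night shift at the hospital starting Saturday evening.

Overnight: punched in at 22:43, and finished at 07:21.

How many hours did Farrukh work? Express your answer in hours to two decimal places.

8.63 hours

Overnight: 22:43 → midnight = 1 h 17 min; midnight → 07:21 = 7 h 21 min; span 8 h 38 min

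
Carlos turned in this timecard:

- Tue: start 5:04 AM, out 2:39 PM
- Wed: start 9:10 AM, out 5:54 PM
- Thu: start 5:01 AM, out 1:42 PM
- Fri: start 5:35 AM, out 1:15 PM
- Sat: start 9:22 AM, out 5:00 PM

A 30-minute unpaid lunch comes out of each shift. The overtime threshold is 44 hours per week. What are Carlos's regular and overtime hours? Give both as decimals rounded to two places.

Tue: 5:04 AM–2:39 PM = 9 h 35 min; less 30 min break → 9 h 5 min
Wed: 9:10 AM–5:54 PM = 8 h 44 min; less 30 min break → 8 h 14 min
Thu: 5:01 AM–1:42 PM = 8 h 41 min; less 30 min break → 8 h 11 min
Fri: 5:35 AM–1:15 PM = 7 h 40 min; less 30 min break → 7 h 10 min
Sat: 9:22 AM–5:00 PM = 7 h 38 min; less 30 min break → 7 h 8 min
Total worked: 39 h 48 min = 39.80 h.
Threshold 44 h → overtime 0 h 0 min, regular 39 h 48 min.

Regular 39.80 hours, overtime 0.00 hours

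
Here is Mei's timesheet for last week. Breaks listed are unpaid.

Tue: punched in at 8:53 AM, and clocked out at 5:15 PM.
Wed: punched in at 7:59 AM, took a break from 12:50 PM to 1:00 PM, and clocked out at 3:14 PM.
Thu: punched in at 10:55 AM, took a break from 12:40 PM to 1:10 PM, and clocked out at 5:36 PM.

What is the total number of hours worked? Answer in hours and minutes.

Tue: 8:53 AM–5:15 PM = 8 h 22 min
Wed: 7:59 AM–3:14 PM = 7 h 15 min; less 10 min break → 7 h 5 min
Thu: 10:55 AM–5:36 PM = 6 h 41 min; less 30 min break → 6 h 11 min
Total: 8 h 22 min + 7 h 5 min + 6 h 11 min = 21 h 38 min.

21 h 38 min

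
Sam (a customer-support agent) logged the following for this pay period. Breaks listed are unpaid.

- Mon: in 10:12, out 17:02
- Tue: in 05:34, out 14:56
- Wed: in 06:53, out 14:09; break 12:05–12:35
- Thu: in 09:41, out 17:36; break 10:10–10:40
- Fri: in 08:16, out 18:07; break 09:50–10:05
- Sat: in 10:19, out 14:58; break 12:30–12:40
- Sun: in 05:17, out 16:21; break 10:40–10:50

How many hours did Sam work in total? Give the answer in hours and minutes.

Mon: 10:12–17:02 = 6 h 50 min
Tue: 05:34–14:56 = 9 h 22 min
Wed: 06:53–14:09 = 7 h 16 min; less 30 min break → 6 h 46 min
Thu: 09:41–17:36 = 7 h 55 min; less 30 min break → 7 h 25 min
Fri: 08:16–18:07 = 9 h 51 min; less 15 min break → 9 h 36 min
Sat: 10:19–14:58 = 4 h 39 min; less 10 min break → 4 h 29 min
Sun: 05:17–16:21 = 11 h 4 min; less 10 min break → 10 h 54 min
Total: 6 h 50 min + 9 h 22 min + 6 h 46 min + 7 h 25 min + 9 h 36 min + 4 h 29 min + 10 h 54 min = 55 h 22 min.

55 h 22 min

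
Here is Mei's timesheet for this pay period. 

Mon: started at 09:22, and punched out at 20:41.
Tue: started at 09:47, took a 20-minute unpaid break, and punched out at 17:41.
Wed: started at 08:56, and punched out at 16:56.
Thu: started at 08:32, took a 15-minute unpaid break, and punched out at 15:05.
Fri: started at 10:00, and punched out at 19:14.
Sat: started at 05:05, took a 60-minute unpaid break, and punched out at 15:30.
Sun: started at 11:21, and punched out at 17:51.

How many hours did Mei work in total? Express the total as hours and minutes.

58 h 20 min

Mon: 09:22–20:41 = 11 h 19 min
Tue: 09:47–17:41 = 7 h 54 min; less 20 min break → 7 h 34 min
Wed: 08:56–16:56 = 8 h 0 min
Thu: 08:32–15:05 = 6 h 33 min; less 15 min break → 6 h 18 min
Fri: 10:00–19:14 = 9 h 14 min
Sat: 05:05–15:30 = 10 h 25 min; less 60 min break → 9 h 25 min
Sun: 11:21–17:51 = 6 h 30 min
Total: 11 h 19 min + 7 h 34 min + 8 h 0 min + 6 h 18 min + 9 h 14 min + 9 h 25 min + 6 h 30 min = 58 h 20 min.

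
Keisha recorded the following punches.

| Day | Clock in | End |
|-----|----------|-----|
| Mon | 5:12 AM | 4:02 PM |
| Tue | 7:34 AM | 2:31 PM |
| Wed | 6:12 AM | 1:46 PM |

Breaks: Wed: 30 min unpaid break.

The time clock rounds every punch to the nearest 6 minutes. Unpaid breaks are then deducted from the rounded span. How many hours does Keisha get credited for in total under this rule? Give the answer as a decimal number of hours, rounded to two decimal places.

Mon: in 5:12 AM→5:12 AM, out 4:02 PM→4:00 PM; 10 h 48 min
Tue: in 7:34 AM→7:36 AM, out 2:31 PM→2:30 PM; 6 h 54 min
Wed: in 6:12 AM→6:12 AM, out 1:46 PM→1:48 PM; 7 h 36 min − 30 min = 7 h 6 min
Total credited: 24 h 48 min.

24.80 hours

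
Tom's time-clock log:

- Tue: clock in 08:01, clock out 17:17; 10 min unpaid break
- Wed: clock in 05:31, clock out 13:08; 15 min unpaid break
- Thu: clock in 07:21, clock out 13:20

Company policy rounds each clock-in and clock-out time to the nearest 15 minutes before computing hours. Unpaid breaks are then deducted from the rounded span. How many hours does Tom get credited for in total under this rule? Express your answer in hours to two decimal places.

22.58 hours

Tue: in 08:01→08:00, out 17:17→17:15; 9 h 15 min − 10 min = 9 h 5 min
Wed: in 05:31→05:30, out 13:08→13:15; 7 h 45 min − 15 min = 7 h 30 min
Thu: in 07:21→07:15, out 13:20→13:15; 6 h 0 min
Total credited: 22 h 35 min.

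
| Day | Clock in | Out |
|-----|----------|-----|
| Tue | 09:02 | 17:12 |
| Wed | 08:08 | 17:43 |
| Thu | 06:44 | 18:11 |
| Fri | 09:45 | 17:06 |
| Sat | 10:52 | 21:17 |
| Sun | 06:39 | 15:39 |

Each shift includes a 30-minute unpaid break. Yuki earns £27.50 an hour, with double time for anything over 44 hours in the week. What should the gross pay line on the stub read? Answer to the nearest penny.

£1703.17

Tue: 09:02–17:12 = 8 h 10 min; less 30 min break → 7 h 40 min
Wed: 08:08–17:43 = 9 h 35 min; less 30 min break → 9 h 5 min
Thu: 06:44–18:11 = 11 h 27 min; less 30 min break → 10 h 57 min
Fri: 09:45–17:06 = 7 h 21 min; less 30 min break → 6 h 51 min
Sat: 10:52–21:17 = 10 h 25 min; less 30 min break → 9 h 55 min
Sun: 06:39–15:39 = 9 h 0 min; less 30 min break → 8 h 30 min
Total worked: 52 h 58 min = 3178 min.
Regular 44 h 0 min = 2640 min at £27.50/h; overtime 8 h 58 min = 538 min at £55.00/h.
Pay = (2640 × £27.50 + 538 × £55.00) ÷ 60 = £1703.17.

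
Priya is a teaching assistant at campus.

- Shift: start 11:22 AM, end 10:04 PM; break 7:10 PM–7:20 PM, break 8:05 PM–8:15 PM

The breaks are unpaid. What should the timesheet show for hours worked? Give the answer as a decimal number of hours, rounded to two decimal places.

10.37 hours

Shift: 11:22 AM–10:04 PM = 10 h 42 min; less 20 min break → 10 h 22 min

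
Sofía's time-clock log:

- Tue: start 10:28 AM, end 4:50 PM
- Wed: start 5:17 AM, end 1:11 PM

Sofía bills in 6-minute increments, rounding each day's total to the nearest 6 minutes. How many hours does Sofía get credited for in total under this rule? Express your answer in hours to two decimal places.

14.30 hours

Tue: 10:28 AM–4:50 PM = 6 h 22 min → rounds to 6 h 24 min
Wed: 5:17 AM–1:11 PM = 7 h 54 min → rounds to 7 h 54 min
Total credited: 14 h 18 min.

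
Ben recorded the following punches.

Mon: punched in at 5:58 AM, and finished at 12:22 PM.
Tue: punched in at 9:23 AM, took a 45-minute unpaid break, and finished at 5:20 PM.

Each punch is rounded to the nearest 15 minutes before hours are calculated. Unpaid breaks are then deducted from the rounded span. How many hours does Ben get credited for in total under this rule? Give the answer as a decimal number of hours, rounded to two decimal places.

Mon: in 5:58 AM→6:00 AM, out 12:22 PM→12:15 PM; 6 h 15 min
Tue: in 9:23 AM→9:30 AM, out 5:20 PM→5:15 PM; 7 h 45 min − 45 min = 7 h 0 min
Total credited: 13 h 15 min.

13.25 hours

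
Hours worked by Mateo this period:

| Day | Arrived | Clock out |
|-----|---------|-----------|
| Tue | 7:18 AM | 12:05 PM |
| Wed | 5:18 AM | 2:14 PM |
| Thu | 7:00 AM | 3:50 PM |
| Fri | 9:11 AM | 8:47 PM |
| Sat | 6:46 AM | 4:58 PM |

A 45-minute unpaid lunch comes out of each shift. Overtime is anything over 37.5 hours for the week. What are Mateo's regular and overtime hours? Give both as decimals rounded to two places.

Tue: 7:18 AM–12:05 PM = 4 h 47 min; less 45 min break → 4 h 2 min
Wed: 5:18 AM–2:14 PM = 8 h 56 min; less 45 min break → 8 h 11 min
Thu: 7:00 AM–3:50 PM = 8 h 50 min; less 45 min break → 8 h 5 min
Fri: 9:11 AM–8:47 PM = 11 h 36 min; less 45 min break → 10 h 51 min
Sat: 6:46 AM–4:58 PM = 10 h 12 min; less 45 min break → 9 h 27 min
Total worked: 40 h 36 min = 40.60 h.
Threshold 37.5 h → overtime 3 h 6 min, regular 37 h 30 min.

Regular 37.50 hours, overtime 3.10 hours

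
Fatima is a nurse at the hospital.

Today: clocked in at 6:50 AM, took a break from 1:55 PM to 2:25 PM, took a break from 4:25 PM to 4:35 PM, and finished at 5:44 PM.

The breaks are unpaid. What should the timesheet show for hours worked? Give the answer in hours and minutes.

Today: 6:50 AM–5:44 PM = 10 h 54 min; less 40 min break → 10 h 14 min

10 h 14 min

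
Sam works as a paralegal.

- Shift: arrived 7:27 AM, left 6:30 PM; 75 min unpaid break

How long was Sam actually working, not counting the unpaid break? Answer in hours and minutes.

Shift: 7:27 AM–6:30 PM = 11 h 3 min; less 75 min break → 9 h 48 min

9 h 48 min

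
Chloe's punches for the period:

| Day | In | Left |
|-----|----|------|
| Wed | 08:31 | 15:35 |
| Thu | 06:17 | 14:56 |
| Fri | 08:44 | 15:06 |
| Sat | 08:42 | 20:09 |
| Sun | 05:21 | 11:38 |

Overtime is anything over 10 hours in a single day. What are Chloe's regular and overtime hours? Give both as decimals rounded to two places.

Wed: 08:31–15:35 = 7 h 4 min
Thu: 06:17–14:56 = 8 h 39 min
Fri: 08:44–15:06 = 6 h 22 min
Sat: 08:42–20:09 = 11 h 27 min
Sun: 05:21–11:38 = 6 h 17 min
Wed reg 7 h 4 min / OT 0 h 0 min; Thu reg 8 h 39 min / OT 0 h 0 min; Fri reg 6 h 22 min / OT 0 h 0 min; Sat reg 10 h 0 min / OT 1 h 27 min; Sun reg 6 h 17 min / OT 0 h 0 min.
Totals: regular 38 h 22 min, overtime 1 h 27 min.

Regular 38.37 hours, overtime 1.45 hours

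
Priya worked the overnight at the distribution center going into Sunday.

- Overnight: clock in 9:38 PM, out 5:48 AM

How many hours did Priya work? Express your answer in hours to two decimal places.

Overnight: 9:38 PM → midnight = 2 h 22 min; midnight → 5:48 AM = 5 h 48 min; span 8 h 10 min

8.17 hours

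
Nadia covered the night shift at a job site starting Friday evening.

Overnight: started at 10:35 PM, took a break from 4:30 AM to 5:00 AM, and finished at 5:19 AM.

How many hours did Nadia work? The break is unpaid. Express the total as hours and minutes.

Overnight: 10:35 PM → midnight = 1 h 25 min; midnight → 5:19 AM = 5 h 19 min; span 6 h 44 min; less 30 min break → 6 h 14 min

6 h 14 min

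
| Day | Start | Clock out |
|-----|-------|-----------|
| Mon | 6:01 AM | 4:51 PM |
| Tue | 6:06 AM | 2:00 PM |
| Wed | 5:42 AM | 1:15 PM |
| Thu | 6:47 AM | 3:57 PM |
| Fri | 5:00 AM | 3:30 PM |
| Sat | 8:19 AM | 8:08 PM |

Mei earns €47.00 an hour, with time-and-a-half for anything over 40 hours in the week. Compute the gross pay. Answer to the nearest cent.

Mon: 6:01 AM–4:51 PM = 10 h 50 min
Tue: 6:06 AM–2:00 PM = 7 h 54 min
Wed: 5:42 AM–1:15 PM = 7 h 33 min
Thu: 6:47 AM–3:57 PM = 9 h 10 min
Fri: 5:00 AM–3:30 PM = 10 h 30 min
Sat: 8:19 AM–8:08 PM = 11 h 49 min
Total worked: 57 h 46 min = 3466 min.
Regular 40 h 0 min = 2400 min at €47.00/h; overtime 17 h 46 min = 1066 min at €70.50/h.
Pay = (2400 × €47.00 + 1066 × €70.50) ÷ 60 = €3132.55.

€3132.55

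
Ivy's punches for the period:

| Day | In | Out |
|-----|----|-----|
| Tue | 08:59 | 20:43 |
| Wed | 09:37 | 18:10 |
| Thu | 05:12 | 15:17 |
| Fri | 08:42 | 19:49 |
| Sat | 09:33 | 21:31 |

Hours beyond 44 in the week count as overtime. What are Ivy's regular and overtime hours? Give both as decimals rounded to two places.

Regular 44.00 hours, overtime 9.45 hours

Tue: 08:59–20:43 = 11 h 44 min
Wed: 09:37–18:10 = 8 h 33 min
Thu: 05:12–15:17 = 10 h 5 min
Fri: 08:42–19:49 = 11 h 7 min
Sat: 09:33–21:31 = 11 h 58 min
Total worked: 53 h 27 min = 53.45 h.
Threshold 44 h → overtime 9 h 27 min, regular 44 h 0 min.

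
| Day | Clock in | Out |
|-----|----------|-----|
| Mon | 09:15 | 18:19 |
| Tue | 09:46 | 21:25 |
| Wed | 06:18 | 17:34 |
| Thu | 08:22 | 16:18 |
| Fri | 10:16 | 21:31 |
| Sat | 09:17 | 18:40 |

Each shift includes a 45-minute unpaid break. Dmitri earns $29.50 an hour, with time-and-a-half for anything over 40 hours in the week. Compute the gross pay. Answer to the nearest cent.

Mon: 09:15–18:19 = 9 h 4 min; less 45 min break → 8 h 19 min
Tue: 09:46–21:25 = 11 h 39 min; less 45 min break → 10 h 54 min
Wed: 06:18–17:34 = 11 h 16 min; less 45 min break → 10 h 31 min
Thu: 08:22–16:18 = 7 h 56 min; less 45 min break → 7 h 11 min
Fri: 10:16–21:31 = 11 h 15 min; less 45 min break → 10 h 30 min
Sat: 09:17–18:40 = 9 h 23 min; less 45 min break → 8 h 38 min
Total worked: 56 h 3 min = 3363 min.
Regular 40 h 0 min = 2400 min at $29.50/h; overtime 16 h 3 min = 963 min at $44.25/h.
Pay = (2400 × $29.50 + 963 × $44.25) ÷ 60 = $1890.21.

$1890.21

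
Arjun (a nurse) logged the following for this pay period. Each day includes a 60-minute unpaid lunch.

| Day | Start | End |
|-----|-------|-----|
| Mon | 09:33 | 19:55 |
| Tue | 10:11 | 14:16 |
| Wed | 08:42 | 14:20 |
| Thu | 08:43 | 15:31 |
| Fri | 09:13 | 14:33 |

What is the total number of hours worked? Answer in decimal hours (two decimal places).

Mon: 09:33–19:55 = 10 h 22 min; less 60 min break → 9 h 22 min
Tue: 10:11–14:16 = 4 h 5 min; less 60 min break → 3 h 5 min
Wed: 08:42–14:20 = 5 h 38 min; less 60 min break → 4 h 38 min
Thu: 08:43–15:31 = 6 h 48 min; less 60 min break → 5 h 48 min
Fri: 09:13–14:33 = 5 h 20 min; less 60 min break → 4 h 20 min
Total: 9 h 22 min + 3 h 5 min + 4 h 38 min + 5 h 48 min + 4 h 20 min = 27 h 13 min.

27.22 hours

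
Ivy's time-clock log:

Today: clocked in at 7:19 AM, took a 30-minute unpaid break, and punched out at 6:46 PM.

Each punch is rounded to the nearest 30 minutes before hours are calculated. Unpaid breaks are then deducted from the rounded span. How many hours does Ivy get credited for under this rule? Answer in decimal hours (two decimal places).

11.00 hours

Today: in 7:19 AM→7:30 AM, out 6:46 PM→7:00 PM; 11 h 30 min − 30 min = 11 h 0 min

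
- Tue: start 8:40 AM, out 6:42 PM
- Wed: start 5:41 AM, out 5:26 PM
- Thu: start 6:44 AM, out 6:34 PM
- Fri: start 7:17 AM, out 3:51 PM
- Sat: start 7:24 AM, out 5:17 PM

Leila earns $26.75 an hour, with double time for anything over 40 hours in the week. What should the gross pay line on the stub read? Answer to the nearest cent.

$1715.57

Tue: 8:40 AM–6:42 PM = 10 h 2 min
Wed: 5:41 AM–5:26 PM = 11 h 45 min
Thu: 6:44 AM–6:34 PM = 11 h 50 min
Fri: 7:17 AM–3:51 PM = 8 h 34 min
Sat: 7:24 AM–5:17 PM = 9 h 53 min
Total worked: 52 h 4 min = 3124 min.
Regular 40 h 0 min = 2400 min at $26.75/h; overtime 12 h 4 min = 724 min at $53.50/h.
Pay = (2400 × $26.75 + 724 × $53.50) ÷ 60 = $1715.57.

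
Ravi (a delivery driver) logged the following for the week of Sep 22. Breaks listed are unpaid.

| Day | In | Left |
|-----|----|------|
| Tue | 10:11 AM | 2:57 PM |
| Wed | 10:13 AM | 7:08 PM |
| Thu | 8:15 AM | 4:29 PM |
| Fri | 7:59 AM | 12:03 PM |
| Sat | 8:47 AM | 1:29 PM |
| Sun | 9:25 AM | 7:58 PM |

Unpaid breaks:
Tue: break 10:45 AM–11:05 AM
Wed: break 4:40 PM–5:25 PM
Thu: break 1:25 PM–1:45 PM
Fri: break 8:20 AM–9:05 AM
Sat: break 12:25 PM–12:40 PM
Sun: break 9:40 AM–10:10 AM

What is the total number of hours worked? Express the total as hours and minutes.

38 h 19 min

Tue: 10:11 AM–2:57 PM = 4 h 46 min; less 20 min break → 4 h 26 min
Wed: 10:13 AM–7:08 PM = 8 h 55 min; less 45 min break → 8 h 10 min
Thu: 8:15 AM–4:29 PM = 8 h 14 min; less 20 min break → 7 h 54 min
Fri: 7:59 AM–12:03 PM = 4 h 4 min; less 45 min break → 3 h 19 min
Sat: 8:47 AM–1:29 PM = 4 h 42 min; less 15 min break → 4 h 27 min
Sun: 9:25 AM–7:58 PM = 10 h 33 min; less 30 min break → 10 h 3 min
Total: 4 h 26 min + 8 h 10 min + 7 h 54 min + 3 h 19 min + 4 h 27 min + 10 h 3 min = 38 h 19 min.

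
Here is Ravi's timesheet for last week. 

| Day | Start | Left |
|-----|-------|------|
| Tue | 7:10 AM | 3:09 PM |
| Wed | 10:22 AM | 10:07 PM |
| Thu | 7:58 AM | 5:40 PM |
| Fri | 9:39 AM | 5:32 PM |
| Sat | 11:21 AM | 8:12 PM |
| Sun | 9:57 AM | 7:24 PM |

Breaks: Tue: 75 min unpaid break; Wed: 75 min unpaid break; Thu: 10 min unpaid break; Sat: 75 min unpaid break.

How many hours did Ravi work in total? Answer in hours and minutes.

51 h 42 min

Tue: 7:10 AM–3:09 PM = 7 h 59 min; less 75 min break → 6 h 44 min
Wed: 10:22 AM–10:07 PM = 11 h 45 min; less 75 min break → 10 h 30 min
Thu: 7:58 AM–5:40 PM = 9 h 42 min; less 10 min break → 9 h 32 min
Fri: 9:39 AM–5:32 PM = 7 h 53 min
Sat: 11:21 AM–8:12 PM = 8 h 51 min; less 75 min break → 7 h 36 min
Sun: 9:57 AM–7:24 PM = 9 h 27 min
Total: 6 h 44 min + 10 h 30 min + 9 h 32 min + 7 h 53 min + 7 h 36 min + 9 h 27 min = 51 h 42 min.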